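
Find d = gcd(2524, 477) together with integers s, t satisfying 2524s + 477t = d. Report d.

1

Apply Euclid's algorithm to 2524 and 477:
2524 = 5*477 + 139
477 = 3*139 + 60
139 = 2*60 + 19
60 = 3*19 + 3
19 = 6*3 + 1
3 = 3*1 + 0
gcd(2524, 477) = 1.
Back-substituting:
1 = 19 − 6·3
1 = −6·60 + 19·19
1 = 19·139 − 44·60
1 = −44·477 + 151·139
1 = 151·2524 − 799·477
So 1 = (151)·2524 + (-799)·477.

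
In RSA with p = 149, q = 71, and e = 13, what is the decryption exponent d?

φ(n) = (p−1)(q−1) = 148·70 = 10360.
Need d with 13·d ≡ 1 (mod 10360). Apply the extended Euclidean algorithm:
10360 = 796*13 + 12
13 = 1*12 + 1
12 = 12*1 + 0
Back-substitute:
1 = 13 − 12
1 = −10360 + 797·13
So 13·797 ≡ 1 (mod 10360), hence d = 797.

797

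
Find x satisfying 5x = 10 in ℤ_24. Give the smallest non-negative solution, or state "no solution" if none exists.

First find gcd(5, 24):
24 = 4*5 + 4
5 = 1*4 + 1
4 = 4*1 + 0
gcd = 1, so a unique solution mod 24 exists.
Back-substitute for the Bézout coefficients:
1 = 5 − 4
1 = −24 + 5·5
So 5·(5) ≡ 1 (mod 24), giving 5⁻¹ ≡ 5.
x ≡ 5⁻¹·10 ≡ 5·10 ≡ 2 (mod 24).

2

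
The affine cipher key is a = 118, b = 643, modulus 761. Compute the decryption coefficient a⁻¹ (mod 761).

445

gcd(761, 118) by repeated division:
761 = 6×118 + 53
118 = 2×53 + 12
53 = 4×12 + 5
12 = 2×5 + 2
5 = 2×2 + 1
2 = 2×1 + 0
The gcd is 1. Working backward:
1 = 5 − 2·2
1 = −2·12 + 5·5
1 = 5·53 − 22·12
1 = −22·118 + 49·53
1 = 49·761 − 316·118
Hence 118⁻¹ ≡ -316 ≡ 445 (mod 761).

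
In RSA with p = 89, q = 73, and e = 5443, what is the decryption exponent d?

6187

φ(n) = (p−1)(q−1) = 88·72 = 6336.
Need d with 5443·d ≡ 1 (mod 6336). Apply the extended Euclidean algorithm:
6336 = 1*5443 + 893
5443 = 6*893 + 85
893 = 10*85 + 43
85 = 1*43 + 42
43 = 1*42 + 1
42 = 42*1 + 0
Back-substitute:
1 = 43 − 42
1 = −85 + 2·43
1 = 2·893 − 21·85
1 = −21·5443 + 128·893
1 = 128·6336 − 149·5443
So 5443·(-149) ≡ 1 (mod 6336), hence d ≡ -149 ≡ 6187 (mod 6336).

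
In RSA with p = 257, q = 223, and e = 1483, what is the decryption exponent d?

52195

φ(n) = (p−1)(q−1) = 256·222 = 56832.
Need d with 1483·d ≡ 1 (mod 56832). Apply the extended Euclidean algorithm:
56832 = 38×1483 + 478
1483 = 3×478 + 49
478 = 9×49 + 37
49 = 1×37 + 12
37 = 3×12 + 1
12 = 12×1 + 0
Back-substitute:
1 = 37 − 3·12
1 = −3·49 + 4·37
1 = 4·478 − 39·49
1 = −39·1483 + 121·478
1 = 121·56832 − 4637·1483
So 1483·(-4637) ≡ 1 (mod 56832), hence d ≡ -4637 ≡ 52195 (mod 56832).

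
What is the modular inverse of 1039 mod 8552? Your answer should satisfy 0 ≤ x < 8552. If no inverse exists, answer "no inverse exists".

2815

Apply the Euclidean algorithm to 8552 and 1039:
8552 = 8×1039 + 240
1039 = 4×240 + 79
240 = 3×79 + 3
79 = 26×3 + 1
3 = 3×1 + 0
The gcd is 1. Working backward:
1 = 79 − 26·3
1 = −26·240 + 79·79
1 = 79·1039 − 342·240
1 = −342·8552 + 2815·1039
So 1039·2815 ≡ 1 (mod 8552).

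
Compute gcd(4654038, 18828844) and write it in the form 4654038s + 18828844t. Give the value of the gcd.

2

Apply Euclid's algorithm to 18828844 and 4654038:
18828844 = 4×4654038 + 212692
4654038 = 21×212692 + 187506
212692 = 1×187506 + 25186
187506 = 7×25186 + 11204
25186 = 2×11204 + 2778
11204 = 4×2778 + 92
2778 = 30×92 + 18
92 = 5×18 + 2
18 = 9×2 + 0
gcd(4654038, 18828844) = 2.
Back-substituting:
2 = 92 − 5·18
2 = −5·2778 + 151·92
2 = 151·11204 − 609·2778
2 = −609·25186 + 1369·11204
2 = 1369·187506 − 10192·25186
2 = −10192·212692 + 11561·187506
2 = 11561·4654038 − 252973·212692
2 = −252973·18828844 + 1023453·4654038
So 2 = (-252973)·18828844 + (1023453)·4654038.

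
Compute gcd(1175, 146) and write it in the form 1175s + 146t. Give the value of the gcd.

Repeated division:
1175 = 8·146 + 7
146 = 20·7 + 6
7 = 1·6 + 1
6 = 6·1 + 0
gcd(1175, 146) = 1.
Back-substituting:
1 = 7 − 6
1 = −146 + 21·7
1 = 21·1175 − 169·146
So 1 = (21)·1175 + (-169)·146.

1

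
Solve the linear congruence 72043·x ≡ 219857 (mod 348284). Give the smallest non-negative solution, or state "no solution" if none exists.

First find gcd(72043, 348284):
348284 = 4·72043 + 60112
72043 = 1·60112 + 11931
60112 = 5·11931 + 457
11931 = 26·457 + 49
457 = 9·49 + 16
49 = 3·16 + 1
16 = 16·1 + 0
gcd = 1, so a unique solution mod 348284 exists.
Back-substitute for the Bézout coefficients:
1 = 49 − 3·16
1 = −3·457 + 28·49
1 = 28·11931 − 731·457
1 = −731·60112 + 3683·11931
1 = 3683·72043 − 4414·60112
1 = −4414·348284 + 21339·72043
So 72043·(21339) ≡ 1 (mod 348284), giving 72043⁻¹ ≡ 21339.
x ≡ 72043⁻¹·219857 ≡ 21339·219857 ≡ 143043 (mod 348284).

143043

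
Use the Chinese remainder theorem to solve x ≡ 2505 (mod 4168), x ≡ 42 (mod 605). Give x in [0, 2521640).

456817

Write x = 2505 + 4168·k. Then 4168·k ≡ 42 − 2505 ≡ 562 (mod 605).
Need 4168⁻¹ mod 605. Extended Euclid on (605, 538):
605 = 1×538 + 67
538 = 8×67 + 2
67 = 33×2 + 1
2 = 2×1 + 0
Back-substitute:
1 = 67 − 33·2
1 = −33·538 + 265·67
1 = 265·605 − 298·538
4168⁻¹ ≡ 307 (mod 605), so k ≡ 307·562 ≡ 109 (mod 605).
x = 2505 + 4168·109 = 456817.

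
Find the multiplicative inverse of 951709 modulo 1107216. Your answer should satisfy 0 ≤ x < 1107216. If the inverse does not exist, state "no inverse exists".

no inverse exists

Euclidean algorithm on 1107216, 951709:
1107216 = 1*951709 + 155507
951709 = 6*155507 + 18667
155507 = 8*18667 + 6171
18667 = 3*6171 + 154
6171 = 40*154 + 11
154 = 14*11 + 0
The gcd is 11, not 1, hence no inverse exists.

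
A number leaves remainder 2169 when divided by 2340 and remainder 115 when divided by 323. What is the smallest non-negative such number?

697149

Write x = 2169 + 2340·k. Then 2340·k ≡ 115 − 2169 ≡ 207 (mod 323).
Need 2340⁻¹ mod 323. Extended Euclid on (323, 79):
323 = 4×79 + 7
79 = 11×7 + 2
7 = 3×2 + 1
2 = 2×1 + 0
Back-substitute:
1 = 7 − 3·2
1 = −3·79 + 34·7
1 = 34·323 − 139·79
2340⁻¹ ≡ 184 (mod 323), so k ≡ 184·207 ≡ 297 (mod 323).
x = 2169 + 2340·297 = 697149.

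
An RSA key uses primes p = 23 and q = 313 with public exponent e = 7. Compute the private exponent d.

φ(n) = (p−1)(q−1) = 22·312 = 6864.
Need d with 7·d ≡ 1 (mod 6864). Apply the extended Euclidean algorithm:
6864 = 980*7 + 4
7 = 1*4 + 3
4 = 1*3 + 1
3 = 3*1 + 0
Back-substitute:
1 = 4 − 3
1 = −7 + 2·4
1 = 2·6864 − 1961·7
So 7·(-1961) ≡ 1 (mod 6864), hence d ≡ -1961 ≡ 4903 (mod 6864).

4903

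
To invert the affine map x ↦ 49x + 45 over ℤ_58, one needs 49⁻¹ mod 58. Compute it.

45

Apply the Euclidean algorithm to 58 and 49:
58 = 1×49 + 9
49 = 5×9 + 4
9 = 2×4 + 1
4 = 4×1 + 0
The gcd is 1. Working backward:
1 = 9 − 2·4
1 = −2·49 + 11·9
1 = 11·58 − 13·49
Thus 49·(-13) ≡ 1 (mod 58); reducing, -13 mod 58 = 45.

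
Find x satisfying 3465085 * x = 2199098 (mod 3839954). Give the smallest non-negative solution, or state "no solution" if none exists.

1230100

First find gcd(3465085, 3839954):
3839954 = 1*3465085 + 374869
3465085 = 9*374869 + 91264
374869 = 4*91264 + 9813
91264 = 9*9813 + 2947
9813 = 3*2947 + 972
2947 = 3*972 + 31
972 = 31*31 + 11
31 = 2*11 + 9
11 = 1*9 + 2
9 = 4*2 + 1
2 = 2*1 + 0
gcd = 1, so a unique solution mod 3839954 exists.
Back-substitute for the Bézout coefficients:
1 = 9 − 4·2
1 = −4·11 + 5·9
1 = 5·31 − 14·11
1 = −14·972 + 439·31
1 = 439·2947 − 1331·972
1 = −1331·9813 + 4432·2947
1 = 4432·91264 − 41219·9813
1 = −41219·374869 + 169308·91264
1 = 169308·3465085 − 1564991·374869
1 = −1564991·3839954 + 1734299·3465085
So 3465085·(1734299) ≡ 1 (mod 3839954), giving 3465085⁻¹ ≡ 1734299.
x ≡ 3465085⁻¹·2199098 ≡ 1734299·2199098 ≡ 1230100 (mod 3839954).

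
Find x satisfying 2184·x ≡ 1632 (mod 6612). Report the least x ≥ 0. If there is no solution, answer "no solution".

First find gcd(2184, 6612):
6612 = 3·2184 + 60
2184 = 36·60 + 24
60 = 2·24 + 12
24 = 2·12 + 0
gcd = 12 and 12 | 1632, so solutions exist. Divide through by 12: 182x ≡ 136 (mod 551).
Now find 182⁻¹ mod 551:
551 = 3*182 + 5
182 = 36*5 + 2
5 = 2*2 + 1
2 = 2*1 + 0
Back-substitute:
1 = 5 − 2·2
1 = −2·182 + 73·5
1 = 73·551 − 221·182
So 182·(-221) ≡ 1 (mod 551), i.e. 182⁻¹ ≡ 330.
Then x ≡ 330·136 ≡ 249 (mod 551); the smallest non-negative solution is x = 249.

249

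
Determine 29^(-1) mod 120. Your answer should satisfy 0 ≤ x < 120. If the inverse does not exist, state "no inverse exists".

29

Extended Euclidean algorithm:
120 = 4×29 + 4
29 = 7×4 + 1
4 = 4×1 + 0
gcd = 1, so the inverse exists. Back-substitute:
1 = 29 − 7·4
1 = −7·120 + 29·29
So 29·29 ≡ 1 (mod 120).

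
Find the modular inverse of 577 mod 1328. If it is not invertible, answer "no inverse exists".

145

Run Euclid on (1328, 577):
1328 = 2×577 + 174
577 = 3×174 + 55
174 = 3×55 + 9
55 = 6×9 + 1
9 = 9×1 + 0
The gcd is 1. Working backward:
1 = 55 − 6·9
1 = −6·174 + 19·55
1 = 19·577 − 63·174
1 = −63·1328 + 145·577
So 577·145 ≡ 1 (mod 1328).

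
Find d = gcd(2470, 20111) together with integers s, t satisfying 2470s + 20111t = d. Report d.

13

Euclidean algorithm:
20111 = 8*2470 + 351
2470 = 7*351 + 13
351 = 27*13 + 0
gcd(2470, 20111) = 13.
Working backward:
13 = 2470 − 7·351
13 = −7·20111 + 57·2470
So 13 = (-7)·20111 + (57)·2470.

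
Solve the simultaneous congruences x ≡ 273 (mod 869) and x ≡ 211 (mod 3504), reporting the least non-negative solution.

2400451

Write x = 273 + 869·k. Then 869·k ≡ 211 − 273 ≡ 3442 (mod 3504).
Need 869⁻¹ mod 3504. Extended Euclid on (3504, 869):
3504 = 4×869 + 28
869 = 31×28 + 1
28 = 28×1 + 0
Back-substitute:
1 = 869 − 31·28
1 = −31·3504 + 125·869
869⁻¹ ≡ 125 (mod 3504), so k ≡ 125·3442 ≡ 2762 (mod 3504).
x = 273 + 869·2762 = 2400451.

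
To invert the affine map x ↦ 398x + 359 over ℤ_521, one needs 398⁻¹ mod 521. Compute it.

Extended Euclidean algorithm:
521 = 1·398 + 123
398 = 3·123 + 29
123 = 4·29 + 7
29 = 4·7 + 1
7 = 7·1 + 0
The gcd is 1. Working backward:
1 = 29 − 4·7
1 = −4·123 + 17·29
1 = 17·398 − 55·123
1 = −55·521 + 72·398
So 398·72 ≡ 1 (mod 521).

72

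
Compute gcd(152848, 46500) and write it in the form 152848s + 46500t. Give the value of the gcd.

4

Euclidean algorithm:
152848 = 3·46500 + 13348
46500 = 3·13348 + 6456
13348 = 2·6456 + 436
6456 = 14·436 + 352
436 = 1·352 + 84
352 = 4·84 + 16
84 = 5·16 + 4
16 = 4·4 + 0
gcd(152848, 46500) = 4.
Working backward:
4 = 84 − 5·16
4 = −5·352 + 21·84
4 = 21·436 − 26·352
4 = −26·6456 + 385·436
4 = 385·13348 − 796·6456
4 = −796·46500 + 2773·13348
4 = 2773·152848 − 9115·46500
So 4 = (2773)·152848 + (-9115)·46500.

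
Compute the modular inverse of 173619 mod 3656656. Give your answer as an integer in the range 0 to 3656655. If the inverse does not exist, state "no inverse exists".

Apply the Euclidean algorithm to 3656656 and 173619:
3656656 = 21*173619 + 10657
173619 = 16*10657 + 3107
10657 = 3*3107 + 1336
3107 = 2*1336 + 435
1336 = 3*435 + 31
435 = 14*31 + 1
31 = 31*1 + 0
gcd = 1, so the inverse exists. Back-substitute:
1 = 435 − 14·31
1 = −14·1336 + 43·435
1 = 43·3107 − 100·1336
1 = −100·10657 + 343·3107
1 = 343·173619 − 5588·10657
1 = −5588·3656656 + 117691·173619
So 173619·117691 ≡ 1 (mod 3656656).

117691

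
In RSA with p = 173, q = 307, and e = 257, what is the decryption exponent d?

φ(n) = (p−1)(q−1) = 172·306 = 52632.
Need d with 257·d ≡ 1 (mod 52632). Apply the extended Euclidean algorithm:
52632 = 204×257 + 204
257 = 1×204 + 53
204 = 3×53 + 45
53 = 1×45 + 8
45 = 5×8 + 5
8 = 1×5 + 3
5 = 1×3 + 2
3 = 1×2 + 1
2 = 2×1 + 0
Back-substitute:
1 = 3 − 2
1 = −5 + 2·3
1 = 2·8 − 3·5
1 = −3·45 + 17·8
1 = 17·53 − 20·45
1 = −20·204 + 77·53
1 = 77·257 − 97·204
1 = −97·52632 + 19865·257
So 257·19865 ≡ 1 (mod 52632), hence d = 19865.

19865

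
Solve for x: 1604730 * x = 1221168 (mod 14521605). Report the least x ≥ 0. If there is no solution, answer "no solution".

gcd(1604730, 14521605):
14521605 = 9×1604730 + 79035
1604730 = 20×79035 + 24030
79035 = 3×24030 + 6945
24030 = 3×6945 + 3195
6945 = 2×3195 + 555
3195 = 5×555 + 420
555 = 1×420 + 135
420 = 3×135 + 15
135 = 9×15 + 0
gcd = 15, but 15 ∤ 1221168, so the congruence has no solution.

no solution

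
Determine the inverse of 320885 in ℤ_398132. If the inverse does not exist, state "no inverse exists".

59601

Extended Euclidean algorithm:
398132 = 1×320885 + 77247
320885 = 4×77247 + 11897
77247 = 6×11897 + 5865
11897 = 2×5865 + 167
5865 = 35×167 + 20
167 = 8×20 + 7
20 = 2×7 + 6
7 = 1×6 + 1
6 = 6×1 + 0
gcd = 1, so the inverse exists. Back-substitute:
1 = 7 − 6
1 = −20 + 3·7
1 = 3·167 − 25·20
1 = −25·5865 + 878·167
1 = 878·11897 − 1781·5865
1 = −1781·77247 + 11564·11897
1 = 11564·320885 − 48037·77247
1 = −48037·398132 + 59601·320885
So 320885·59601 ≡ 1 (mod 398132).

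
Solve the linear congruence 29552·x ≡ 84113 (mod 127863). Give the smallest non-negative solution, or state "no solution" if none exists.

17764

First find gcd(29552, 127863):
127863 = 4×29552 + 9655
29552 = 3×9655 + 587
9655 = 16×587 + 263
587 = 2×263 + 61
263 = 4×61 + 19
61 = 3×19 + 4
19 = 4×4 + 3
4 = 1×3 + 1
3 = 3×1 + 0
gcd = 1, so a unique solution mod 127863 exists.
Back-substitute for the Bézout coefficients:
1 = 4 − 3
1 = −19 + 5·4
1 = 5·61 − 16·19
1 = −16·263 + 69·61
1 = 69·587 − 154·263
1 = −154·9655 + 2533·587
1 = 2533·29552 − 7753·9655
1 = −7753·127863 + 33545·29552
So 29552·(33545) ≡ 1 (mod 127863), giving 29552⁻¹ ≡ 33545.
x ≡ 29552⁻¹·84113 ≡ 33545·84113 ≡ 17764 (mod 127863).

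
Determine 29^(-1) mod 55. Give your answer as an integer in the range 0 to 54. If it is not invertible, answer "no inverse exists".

19

gcd(55, 29) by repeated division:
55 = 1·29 + 26
29 = 1·26 + 3
26 = 8·3 + 2
3 = 1·2 + 1
2 = 2·1 + 0
Since gcd(29, 55) = 1, back-substitute to write 1 as a combination:
1 = 3 − 2
1 = −26 + 9·3
1 = 9·29 − 10·26
1 = −10·55 + 19·29
So 29·19 ≡ 1 (mod 55).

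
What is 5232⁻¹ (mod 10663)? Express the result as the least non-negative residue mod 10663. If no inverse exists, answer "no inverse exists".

9377

Run Euclid on (10663, 5232):
10663 = 2*5232 + 199
5232 = 26*199 + 58
199 = 3*58 + 25
58 = 2*25 + 8
25 = 3*8 + 1
8 = 8*1 + 0
The gcd is 1. Working backward:
1 = 25 − 3·8
1 = −3·58 + 7·25
1 = 7·199 − 24·58
1 = −24·5232 + 631·199
1 = 631·10663 − 1286·5232
Hence 5232⁻¹ ≡ -1286 ≡ 9377 (mod 10663).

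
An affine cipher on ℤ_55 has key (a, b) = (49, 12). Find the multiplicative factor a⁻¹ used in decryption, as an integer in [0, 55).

9

Extended Euclidean algorithm:
55 = 1×49 + 6
49 = 8×6 + 1
6 = 6×1 + 0
gcd = 1, so the inverse exists. Back-substitute:
1 = 49 − 8·6
1 = −8·55 + 9·49
So 49·9 ≡ 1 (mod 55).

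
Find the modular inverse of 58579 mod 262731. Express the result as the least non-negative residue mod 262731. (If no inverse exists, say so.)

Apply the Euclidean algorithm to 262731 and 58579:
262731 = 4×58579 + 28415
58579 = 2×28415 + 1749
28415 = 16×1749 + 431
1749 = 4×431 + 25
431 = 17×25 + 6
25 = 4×6 + 1
6 = 6×1 + 0
gcd = 1, so the inverse exists. Back-substitute:
1 = 25 − 4·6
1 = −4·431 + 69·25
1 = 69·1749 − 280·431
1 = −280·28415 + 4549·1749
1 = 4549·58579 − 9378·28415
1 = −9378·262731 + 42061·58579
So 58579·42061 ≡ 1 (mod 262731).

42061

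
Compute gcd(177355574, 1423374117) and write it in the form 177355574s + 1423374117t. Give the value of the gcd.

11

Repeated division:
1423374117 = 8·177355574 + 4529525
177355574 = 39·4529525 + 704099
4529525 = 6·704099 + 304931
704099 = 2·304931 + 94237
304931 = 3·94237 + 22220
94237 = 4·22220 + 5357
22220 = 4·5357 + 792
5357 = 6·792 + 605
792 = 1·605 + 187
605 = 3·187 + 44
187 = 4·44 + 11
44 = 4·11 + 0
gcd(177355574, 1423374117) = 11.
Working backward:
11 = 187 − 4·44
11 = −4·605 + 13·187
11 = 13·792 − 17·605
11 = −17·5357 + 115·792
11 = 115·22220 − 477·5357
11 = −477·94237 + 2023·22220
11 = 2023·304931 − 6546·94237
11 = −6546·704099 + 15115·304931
11 = 15115·4529525 − 97236·704099
11 = −97236·177355574 + 3807319·4529525
11 = 3807319·1423374117 − 30555788·177355574
So 11 = (3807319)·1423374117 + (-30555788)·177355574.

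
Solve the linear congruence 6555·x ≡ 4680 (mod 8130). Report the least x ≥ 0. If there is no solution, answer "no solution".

28

First find gcd(6555, 8130):
8130 = 1*6555 + 1575
6555 = 4*1575 + 255
1575 = 6*255 + 45
255 = 5*45 + 30
45 = 1*30 + 15
30 = 2*15 + 0
gcd = 15 and 15 | 4680, so solutions exist. Divide through by 15: 437x ≡ 312 (mod 542).
Now find 437⁻¹ mod 542:
542 = 1*437 + 105
437 = 4*105 + 17
105 = 6*17 + 3
17 = 5*3 + 2
3 = 1*2 + 1
2 = 2*1 + 0
Back-substitute:
1 = 3 − 2
1 = −17 + 6·3
1 = 6·105 − 37·17
1 = −37·437 + 154·105
1 = 154·542 − 191·437
So 437·(-191) ≡ 1 (mod 542), i.e. 437⁻¹ ≡ 351.
Then x ≡ 351·312 ≡ 28 (mod 542); the smallest non-negative solution is x = 28.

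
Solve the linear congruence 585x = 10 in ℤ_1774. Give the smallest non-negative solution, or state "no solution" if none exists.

652

First find gcd(585, 1774):
1774 = 3·585 + 19
585 = 30·19 + 15
19 = 1·15 + 4
15 = 3·4 + 3
4 = 1·3 + 1
3 = 3·1 + 0
gcd = 1, so a unique solution mod 1774 exists.
Back-substitute for the Bézout coefficients:
1 = 4 − 3
1 = −15 + 4·4
1 = 4·19 − 5·15
1 = −5·585 + 154·19
1 = 154·1774 − 467·585
So 585·(-467) ≡ 1 (mod 1774), giving 585⁻¹ ≡ 1307.
x ≡ 585⁻¹·10 ≡ 1307·10 ≡ 652 (mod 1774).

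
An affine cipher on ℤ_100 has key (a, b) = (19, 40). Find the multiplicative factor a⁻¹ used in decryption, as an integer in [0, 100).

Apply the Euclidean algorithm to 100 and 19:
100 = 5×19 + 5
19 = 3×5 + 4
5 = 1×4 + 1
4 = 4×1 + 0
gcd = 1, so the inverse exists. Back-substitute:
1 = 5 − 4
1 = −19 + 4·5
1 = 4·100 − 21·19
So 19·(-21) ≡ 1 (mod 100), and -21 ≡ 79 (mod 100).

79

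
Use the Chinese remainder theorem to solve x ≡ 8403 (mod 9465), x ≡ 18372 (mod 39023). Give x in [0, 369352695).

338230713

Write x = 8403 + 9465·k. Then 9465·k ≡ 18372 − 8403 ≡ 9969 (mod 39023).
Need 9465⁻¹ mod 39023. Extended Euclid on (39023, 9465):
39023 = 4*9465 + 1163
9465 = 8*1163 + 161
1163 = 7*161 + 36
161 = 4*36 + 17
36 = 2*17 + 2
17 = 8*2 + 1
2 = 2*1 + 0
Back-substitute:
1 = 17 − 8·2
1 = −8·36 + 17·17
1 = 17·161 − 76·36
1 = −76·1163 + 549·161
1 = 549·9465 − 4468·1163
1 = −4468·39023 + 18421·9465
9465⁻¹ ≡ 18421 (mod 39023), so k ≡ 18421·9969 ≡ 35734 (mod 39023).
x = 8403 + 9465·35734 = 338230713.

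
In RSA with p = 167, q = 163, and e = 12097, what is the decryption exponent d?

φ(n) = (p−1)(q−1) = 166·162 = 26892.
Need d with 12097·d ≡ 1 (mod 26892). Apply the extended Euclidean algorithm:
26892 = 2*12097 + 2698
12097 = 4*2698 + 1305
2698 = 2*1305 + 88
1305 = 14*88 + 73
88 = 1*73 + 15
73 = 4*15 + 13
15 = 1*13 + 2
13 = 6*2 + 1
2 = 2*1 + 0
Back-substitute:
1 = 13 − 6·2
1 = −6·15 + 7·13
1 = 7·73 − 34·15
1 = −34·88 + 41·73
1 = 41·1305 − 608·88
1 = −608·2698 + 1257·1305
1 = 1257·12097 − 5636·2698
1 = −5636·26892 + 12529·12097
So 12097·12529 ≡ 1 (mod 26892), hence d = 12529.

12529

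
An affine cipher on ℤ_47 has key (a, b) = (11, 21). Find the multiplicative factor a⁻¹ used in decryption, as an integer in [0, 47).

Extended Euclidean algorithm:
47 = 4×11 + 3
11 = 3×3 + 2
3 = 1×2 + 1
2 = 2×1 + 0
Since gcd(11, 47) = 1, back-substitute to write 1 as a combination:
1 = 3 − 2
1 = −11 + 4·3
1 = 4·47 − 17·11
Hence 11⁻¹ ≡ -17 ≡ 30 (mod 47).

30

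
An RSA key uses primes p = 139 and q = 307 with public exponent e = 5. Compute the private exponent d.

φ(n) = (p−1)(q−1) = 138·306 = 42228.
Need d with 5·d ≡ 1 (mod 42228). Apply the extended Euclidean algorithm:
42228 = 8445×5 + 3
5 = 1×3 + 2
3 = 1×2 + 1
2 = 2×1 + 0
Back-substitute:
1 = 3 − 2
1 = −5 + 2·3
1 = 2·42228 − 16891·5
So 5·(-16891) ≡ 1 (mod 42228), hence d ≡ -16891 ≡ 25337 (mod 42228).

25337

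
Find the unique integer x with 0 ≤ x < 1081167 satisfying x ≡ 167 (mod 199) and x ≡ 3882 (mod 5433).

Write x = 167 + 199·k. Then 199·k ≡ 3882 − 167 ≡ 3715 (mod 5433).
Need 199⁻¹ mod 5433. Extended Euclid on (5433, 199):
5433 = 27·199 + 60
199 = 3·60 + 19
60 = 3·19 + 3
19 = 6·3 + 1
3 = 3·1 + 0
Back-substitute:
1 = 19 − 6·3
1 = −6·60 + 19·19
1 = 19·199 − 63·60
1 = −63·5433 + 1720·199
199⁻¹ ≡ 1720 (mod 5433), so k ≡ 1720·3715 ≡ 592 (mod 5433).
x = 167 + 199·592 = 117975.

117975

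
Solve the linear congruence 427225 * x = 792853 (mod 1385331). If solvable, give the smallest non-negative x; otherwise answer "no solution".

First find gcd(427225, 1385331):
1385331 = 3*427225 + 103656
427225 = 4*103656 + 12601
103656 = 8*12601 + 2848
12601 = 4*2848 + 1209
2848 = 2*1209 + 430
1209 = 2*430 + 349
430 = 1*349 + 81
349 = 4*81 + 25
81 = 3*25 + 6
25 = 4*6 + 1
6 = 6*1 + 0
gcd = 1, so a unique solution mod 1385331 exists.
Back-substitute for the Bézout coefficients:
1 = 25 − 4·6
1 = −4·81 + 13·25
1 = 13·349 − 56·81
1 = −56·430 + 69·349
1 = 69·1209 − 194·430
1 = −194·2848 + 457·1209
1 = 457·12601 − 2022·2848
1 = −2022·103656 + 16633·12601
1 = 16633·427225 − 68554·103656
1 = −68554·1385331 + 222295·427225
So 427225·(222295) ≡ 1 (mod 1385331), giving 427225⁻¹ ≡ 222295.
x ≡ 427225⁻¹·792853 ≡ 222295·792853 ≡ 1291822 (mod 1385331).

1291822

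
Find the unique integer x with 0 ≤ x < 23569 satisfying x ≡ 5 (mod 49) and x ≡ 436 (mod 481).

18233

Write x = 5 + 49·k. Then 49·k ≡ 436 − 5 ≡ 431 (mod 481).
Need 49⁻¹ mod 481. Extended Euclid on (481, 49):
481 = 9*49 + 40
49 = 1*40 + 9
40 = 4*9 + 4
9 = 2*4 + 1
4 = 4*1 + 0
Back-substitute:
1 = 9 − 2·4
1 = −2·40 + 9·9
1 = 9·49 − 11·40
1 = −11·481 + 108·49
49⁻¹ ≡ 108 (mod 481), so k ≡ 108·431 ≡ 372 (mod 481).
x = 5 + 49·372 = 18233.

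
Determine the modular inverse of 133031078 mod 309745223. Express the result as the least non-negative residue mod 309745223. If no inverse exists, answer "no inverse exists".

gcd(309745223, 133031078) by repeated division:
309745223 = 2×133031078 + 43683067
133031078 = 3×43683067 + 1981877
43683067 = 22×1981877 + 81773
1981877 = 24×81773 + 19325
81773 = 4×19325 + 4473
19325 = 4×4473 + 1433
4473 = 3×1433 + 174
1433 = 8×174 + 41
174 = 4×41 + 10
41 = 4×10 + 1
10 = 10×1 + 0
Since gcd(133031078, 309745223) = 1, back-substitute to write 1 as a combination:
1 = 41 − 4·10
1 = −4·174 + 17·41
1 = 17·1433 − 140·174
1 = −140·4473 + 437·1433
1 = 437·19325 − 1888·4473
1 = −1888·81773 + 7989·19325
1 = 7989·1981877 − 193624·81773
1 = −193624·43683067 + 4267717·1981877
1 = 4267717·133031078 − 12996775·43683067
1 = −12996775·309745223 + 30261267·133031078
So 133031078·30261267 ≡ 1 (mod 309745223).

30261267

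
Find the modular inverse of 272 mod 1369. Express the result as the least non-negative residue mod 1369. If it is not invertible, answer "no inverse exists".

760

Apply the Euclidean algorithm to 1369 and 272:
1369 = 5×272 + 9
272 = 30×9 + 2
9 = 4×2 + 1
2 = 2×1 + 0
gcd = 1, so the inverse exists. Back-substitute:
1 = 9 − 4·2
1 = −4·272 + 121·9
1 = 121·1369 − 609·272
Hence 272⁻¹ ≡ -609 ≡ 760 (mod 1369).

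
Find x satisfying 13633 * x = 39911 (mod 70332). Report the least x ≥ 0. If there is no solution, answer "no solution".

70175

First find gcd(13633, 70332):
70332 = 5×13633 + 2167
13633 = 6×2167 + 631
2167 = 3×631 + 274
631 = 2×274 + 83
274 = 3×83 + 25
83 = 3×25 + 8
25 = 3×8 + 1
8 = 8×1 + 0
gcd = 1, so a unique solution mod 70332 exists.
Back-substitute for the Bézout coefficients:
1 = 25 − 3·8
1 = −3·83 + 10·25
1 = 10·274 − 33·83
1 = −33·631 + 76·274
1 = 76·2167 − 261·631
1 = −261·13633 + 1642·2167
1 = 1642·70332 − 8471·13633
So 13633·(-8471) ≡ 1 (mod 70332), giving 13633⁻¹ ≡ 61861.
x ≡ 13633⁻¹·39911 ≡ 61861·39911 ≡ 70175 (mod 70332).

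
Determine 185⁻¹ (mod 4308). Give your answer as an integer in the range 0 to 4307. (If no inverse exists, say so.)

gcd(4308, 185) by repeated division:
4308 = 23*185 + 53
185 = 3*53 + 26
53 = 2*26 + 1
26 = 26*1 + 0
gcd = 1, so the inverse exists. Back-substitute:
1 = 53 − 2·26
1 = −2·185 + 7·53
1 = 7·4308 − 163·185
Thus 185·(-163) ≡ 1 (mod 4308); reducing, -163 mod 4308 = 4145.

4145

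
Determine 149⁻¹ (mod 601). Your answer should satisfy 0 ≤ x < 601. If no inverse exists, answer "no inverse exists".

480

Apply the Euclidean algorithm to 601 and 149:
601 = 4*149 + 5
149 = 29*5 + 4
5 = 1*4 + 1
4 = 4*1 + 0
Since gcd(149, 601) = 1, back-substitute to write 1 as a combination:
1 = 5 − 4
1 = −149 + 30·5
1 = 30·601 − 121·149
Hence 149⁻¹ ≡ -121 ≡ 480 (mod 601).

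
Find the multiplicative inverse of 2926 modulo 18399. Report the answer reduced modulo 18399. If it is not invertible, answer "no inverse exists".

3754

gcd(18399, 2926) by repeated division:
18399 = 6·2926 + 843
2926 = 3·843 + 397
843 = 2·397 + 49
397 = 8·49 + 5
49 = 9·5 + 4
5 = 1·4 + 1
4 = 4·1 + 0
The gcd is 1. Working backward:
1 = 5 − 4
1 = −49 + 10·5
1 = 10·397 − 81·49
1 = −81·843 + 172·397
1 = 172·2926 − 597·843
1 = −597·18399 + 3754·2926
So 2926·3754 ≡ 1 (mod 18399).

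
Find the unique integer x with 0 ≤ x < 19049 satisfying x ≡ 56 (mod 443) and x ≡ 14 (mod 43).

4486

Write x = 56 + 443·k. Then 443·k ≡ 14 − 56 ≡ 1 (mod 43).
Need 443⁻¹ mod 43. Extended Euclid on (43, 13):
43 = 3·13 + 4
13 = 3·4 + 1
4 = 4·1 + 0
Back-substitute:
1 = 13 − 3·4
1 = −3·43 + 10·13
443⁻¹ ≡ 10 (mod 43), so k ≡ 10·1 ≡ 10 (mod 43).
x = 56 + 443·10 = 4486.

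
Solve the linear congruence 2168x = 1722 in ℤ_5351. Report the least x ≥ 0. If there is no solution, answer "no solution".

First find gcd(2168, 5351):
5351 = 2*2168 + 1015
2168 = 2*1015 + 138
1015 = 7*138 + 49
138 = 2*49 + 40
49 = 1*40 + 9
40 = 4*9 + 4
9 = 2*4 + 1
4 = 4*1 + 0
gcd = 1, so a unique solution mod 5351 exists.
Back-substitute for the Bézout coefficients:
1 = 9 − 2·4
1 = −2·40 + 9·9
1 = 9·49 − 11·40
1 = −11·138 + 31·49
1 = 31·1015 − 228·138
1 = −228·2168 + 487·1015
1 = 487·5351 − 1202·2168
So 2168·(-1202) ≡ 1 (mod 5351), giving 2168⁻¹ ≡ 4149.
x ≡ 2168⁻¹·1722 ≡ 4149·1722 ≡ 993 (mod 5351).

993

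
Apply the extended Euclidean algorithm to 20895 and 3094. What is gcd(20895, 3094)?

Repeated division:
20895 = 6*3094 + 2331
3094 = 1*2331 + 763
2331 = 3*763 + 42
763 = 18*42 + 7
42 = 6*7 + 0
gcd(20895, 3094) = 7.
Back-substituting:
7 = 763 − 18·42
7 = −18·2331 + 55·763
7 = 55·3094 − 73·2331
7 = −73·20895 + 493·3094
So 7 = (-73)·20895 + (493)·3094.

7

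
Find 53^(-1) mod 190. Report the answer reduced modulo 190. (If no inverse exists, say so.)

Extended Euclidean algorithm:
190 = 3*53 + 31
53 = 1*31 + 22
31 = 1*22 + 9
22 = 2*9 + 4
9 = 2*4 + 1
4 = 4*1 + 0
The gcd is 1. Working backward:
1 = 9 − 2·4
1 = −2·22 + 5·9
1 = 5·31 − 7·22
1 = −7·53 + 12·31
1 = 12·190 − 43·53
Thus 53·(-43) ≡ 1 (mod 190); reducing, -43 mod 190 = 147.

147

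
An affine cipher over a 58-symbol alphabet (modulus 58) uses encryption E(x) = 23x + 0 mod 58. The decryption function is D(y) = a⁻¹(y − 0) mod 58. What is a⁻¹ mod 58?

53

Extended Euclidean algorithm:
58 = 2·23 + 12
23 = 1·12 + 11
12 = 1·11 + 1
11 = 11·1 + 0
Since gcd(23, 58) = 1, back-substitute to write 1 as a combination:
1 = 12 − 11
1 = −23 + 2·12
1 = 2·58 − 5·23
Hence 23⁻¹ ≡ -5 ≡ 53 (mod 58).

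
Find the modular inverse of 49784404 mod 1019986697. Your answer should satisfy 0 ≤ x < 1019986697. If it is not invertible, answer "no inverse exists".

31675202

gcd(1019986697, 49784404) by repeated division:
1019986697 = 20·49784404 + 24298617
49784404 = 2·24298617 + 1187170
24298617 = 20·1187170 + 555217
1187170 = 2·555217 + 76736
555217 = 7·76736 + 18065
76736 = 4·18065 + 4476
18065 = 4·4476 + 161
4476 = 27·161 + 129
161 = 1·129 + 32
129 = 4·32 + 1
32 = 32·1 + 0
gcd = 1, so the inverse exists. Back-substitute:
1 = 129 − 4·32
1 = −4·161 + 5·129
1 = 5·4476 − 139·161
1 = −139·18065 + 561·4476
1 = 561·76736 − 2383·18065
1 = −2383·555217 + 17242·76736
1 = 17242·1187170 − 36867·555217
1 = −36867·24298617 + 754582·1187170
1 = 754582·49784404 − 1546031·24298617
1 = −1546031·1019986697 + 31675202·49784404
So 49784404·31675202 ≡ 1 (mod 1019986697).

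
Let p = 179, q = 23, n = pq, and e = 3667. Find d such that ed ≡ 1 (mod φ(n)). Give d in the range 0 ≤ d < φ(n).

φ(n) = (p−1)(q−1) = 178·22 = 3916.
Need d with 3667·d ≡ 1 (mod 3916). Apply the extended Euclidean algorithm:
3916 = 1×3667 + 249
3667 = 14×249 + 181
249 = 1×181 + 68
181 = 2×68 + 45
68 = 1×45 + 23
45 = 1×23 + 22
23 = 1×22 + 1
22 = 22×1 + 0
Back-substitute:
1 = 23 − 22
1 = −45 + 2·23
1 = 2·68 − 3·45
1 = −3·181 + 8·68
1 = 8·249 − 11·181
1 = −11·3667 + 162·249
1 = 162·3916 − 173·3667
So 3667·(-173) ≡ 1 (mod 3916), hence d ≡ -173 ≡ 3743 (mod 3916).

3743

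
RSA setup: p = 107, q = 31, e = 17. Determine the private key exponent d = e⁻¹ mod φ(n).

2993

φ(n) = (p−1)(q−1) = 106·30 = 3180.
Need d with 17·d ≡ 1 (mod 3180). Apply the extended Euclidean algorithm:
3180 = 187*17 + 1
17 = 17*1 + 0
Back-substitute:
1 = 3180 − 187·17
So 17·(-187) ≡ 1 (mod 3180), hence d ≡ -187 ≡ 2993 (mod 3180).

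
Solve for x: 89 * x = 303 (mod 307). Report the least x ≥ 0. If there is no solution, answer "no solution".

First find gcd(89, 307):
307 = 3·89 + 40
89 = 2·40 + 9
40 = 4·9 + 4
9 = 2·4 + 1
4 = 4·1 + 0
gcd = 1, so a unique solution mod 307 exists.
Back-substitute for the Bézout coefficients:
1 = 9 − 2·4
1 = −2·40 + 9·9
1 = 9·89 − 20·40
1 = −20·307 + 69·89
So 89·(69) ≡ 1 (mod 307), giving 89⁻¹ ≡ 69.
x ≡ 89⁻¹·303 ≡ 69·303 ≡ 31 (mod 307).

31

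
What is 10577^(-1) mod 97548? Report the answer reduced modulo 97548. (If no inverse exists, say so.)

Extended Euclidean algorithm:
97548 = 9·10577 + 2355
10577 = 4·2355 + 1157
2355 = 2·1157 + 41
1157 = 28·41 + 9
41 = 4·9 + 5
9 = 1·5 + 4
5 = 1·4 + 1
4 = 4·1 + 0
The gcd is 1. Working backward:
1 = 5 − 4
1 = −9 + 2·5
1 = 2·41 − 9·9
1 = −9·1157 + 254·41
1 = 254·2355 − 517·1157
1 = −517·10577 + 2322·2355
1 = 2322·97548 − 21415·10577
Thus 10577·(-21415) ≡ 1 (mod 97548); reducing, -21415 mod 97548 = 76133.

76133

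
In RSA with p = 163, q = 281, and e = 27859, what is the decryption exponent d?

3499

φ(n) = (p−1)(q−1) = 162·280 = 45360.
Need d with 27859·d ≡ 1 (mod 45360). Apply the extended Euclidean algorithm:
45360 = 1×27859 + 17501
27859 = 1×17501 + 10358
17501 = 1×10358 + 7143
10358 = 1×7143 + 3215
7143 = 2×3215 + 713
3215 = 4×713 + 363
713 = 1×363 + 350
363 = 1×350 + 13
350 = 26×13 + 12
13 = 1×12 + 1
12 = 12×1 + 0
Back-substitute:
1 = 13 − 12
1 = −350 + 27·13
1 = 27·363 − 28·350
1 = −28·713 + 55·363
1 = 55·3215 − 248·713
1 = −248·7143 + 551·3215
1 = 551·10358 − 799·7143
1 = −799·17501 + 1350·10358
1 = 1350·27859 − 2149·17501
1 = −2149·45360 + 3499·27859
So 27859·3499 ≡ 1 (mod 45360), hence d = 3499.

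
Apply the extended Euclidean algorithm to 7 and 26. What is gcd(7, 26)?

1

Euclidean algorithm:
26 = 3*7 + 5
7 = 1*5 + 2
5 = 2*2 + 1
2 = 2*1 + 0
gcd(7, 26) = 1.
Back-substituting:
1 = 5 − 2·2
1 = −2·7 + 3·5
1 = 3·26 − 11·7
So 1 = (3)·26 + (-11)·7.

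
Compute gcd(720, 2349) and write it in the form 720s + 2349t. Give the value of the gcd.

9

Euclidean algorithm:
2349 = 3·720 + 189
720 = 3·189 + 153
189 = 1·153 + 36
153 = 4·36 + 9
36 = 4·9 + 0
gcd(720, 2349) = 9.
Express as a combination:
9 = 153 − 4·36
9 = −4·189 + 5·153
9 = 5·720 − 19·189
9 = −19·2349 + 62·720
So 9 = (-19)·2349 + (62)·720.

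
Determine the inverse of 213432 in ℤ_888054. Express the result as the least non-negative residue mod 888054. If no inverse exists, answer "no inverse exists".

no inverse exists

Euclidean algorithm on 888054, 213432:
888054 = 4*213432 + 34326
213432 = 6*34326 + 7476
34326 = 4*7476 + 4422
7476 = 1*4422 + 3054
4422 = 1*3054 + 1368
3054 = 2*1368 + 318
1368 = 4*318 + 96
318 = 3*96 + 30
96 = 3*30 + 6
30 = 5*6 + 0
The gcd is 6, not 1, hence no inverse exists.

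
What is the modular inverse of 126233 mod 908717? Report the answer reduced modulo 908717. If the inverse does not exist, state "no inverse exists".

645042

Extended Euclidean algorithm:
908717 = 7*126233 + 25086
126233 = 5*25086 + 803
25086 = 31*803 + 193
803 = 4*193 + 31
193 = 6*31 + 7
31 = 4*7 + 3
7 = 2*3 + 1
3 = 3*1 + 0
The gcd is 1. Working backward:
1 = 7 − 2·3
1 = −2·31 + 9·7
1 = 9·193 − 56·31
1 = −56·803 + 233·193
1 = 233·25086 − 7279·803
1 = −7279·126233 + 36628·25086
1 = 36628·908717 − 263675·126233
Thus 126233·(-263675) ≡ 1 (mod 908717); reducing, -263675 mod 908717 = 645042.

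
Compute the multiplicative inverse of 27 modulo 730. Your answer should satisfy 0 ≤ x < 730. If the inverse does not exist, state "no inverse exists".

703

Apply the Euclidean algorithm to 730 and 27:
730 = 27×27 + 1
27 = 27×1 + 0
The gcd is 1. Working backward:
1 = 730 − 27·27
So 27·(-27) ≡ 1 (mod 730), and -27 ≡ 703 (mod 730).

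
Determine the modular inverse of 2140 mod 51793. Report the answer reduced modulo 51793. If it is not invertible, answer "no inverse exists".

Run Euclid on (51793, 2140):
51793 = 24×2140 + 433
2140 = 4×433 + 408
433 = 1×408 + 25
408 = 16×25 + 8
25 = 3×8 + 1
8 = 8×1 + 0
gcd = 1, so the inverse exists. Back-substitute:
1 = 25 − 3·8
1 = −3·408 + 49·25
1 = 49·433 − 52·408
1 = −52·2140 + 257·433
1 = 257·51793 − 6220·2140
Thus 2140·(-6220) ≡ 1 (mod 51793); reducing, -6220 mod 51793 = 45573.

45573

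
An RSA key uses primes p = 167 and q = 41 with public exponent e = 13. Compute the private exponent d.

4597

φ(n) = (p−1)(q−1) = 166·40 = 6640.
Need d with 13·d ≡ 1 (mod 6640). Apply the extended Euclidean algorithm:
6640 = 510×13 + 10
13 = 1×10 + 3
10 = 3×3 + 1
3 = 3×1 + 0
Back-substitute:
1 = 10 − 3·3
1 = −3·13 + 4·10
1 = 4·6640 − 2043·13
So 13·(-2043) ≡ 1 (mod 6640), hence d ≡ -2043 ≡ 4597 (mod 6640).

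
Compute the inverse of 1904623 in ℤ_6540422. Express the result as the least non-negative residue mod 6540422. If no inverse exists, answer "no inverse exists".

no inverse exists

Compute gcd(1904623, 6540422):
6540422 = 3*1904623 + 826553
1904623 = 2*826553 + 251517
826553 = 3*251517 + 72002
251517 = 3*72002 + 35511
72002 = 2*35511 + 980
35511 = 36*980 + 231
980 = 4*231 + 56
231 = 4*56 + 7
56 = 8*7 + 0
The gcd is 7, not 1, hence no inverse exists.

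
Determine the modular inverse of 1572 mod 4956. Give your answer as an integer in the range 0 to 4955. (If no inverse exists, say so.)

Compute gcd(1572, 4956):
4956 = 3·1572 + 240
1572 = 6·240 + 132
240 = 1·132 + 108
132 = 1·108 + 24
108 = 4·24 + 12
24 = 2·12 + 0
Since gcd = 12 > 1, 1572 is not a unit mod 4956.

no inverse exists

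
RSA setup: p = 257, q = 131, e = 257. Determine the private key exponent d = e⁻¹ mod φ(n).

22273

φ(n) = (p−1)(q−1) = 256·130 = 33280.
Need d with 257·d ≡ 1 (mod 33280). Apply the extended Euclidean algorithm:
33280 = 129*257 + 127
257 = 2*127 + 3
127 = 42*3 + 1
3 = 3*1 + 0
Back-substitute:
1 = 127 − 42·3
1 = −42·257 + 85·127
1 = 85·33280 − 11007·257
So 257·(-11007) ≡ 1 (mod 33280), hence d ≡ -11007 ≡ 22273 (mod 33280).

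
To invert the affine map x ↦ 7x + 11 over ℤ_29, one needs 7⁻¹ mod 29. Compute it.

25

Extended Euclidean algorithm:
29 = 4*7 + 1
7 = 7*1 + 0
Since gcd(7, 29) = 1, back-substitute to write 1 as a combination:
1 = 29 − 4·7
Thus 7·(-4) ≡ 1 (mod 29); reducing, -4 mod 29 = 25.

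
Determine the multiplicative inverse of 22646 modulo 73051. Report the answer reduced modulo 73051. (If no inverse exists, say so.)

23074

Run Euclid on (73051, 22646):
73051 = 3·22646 + 5113
22646 = 4·5113 + 2194
5113 = 2·2194 + 725
2194 = 3·725 + 19
725 = 38·19 + 3
19 = 6·3 + 1
3 = 3·1 + 0
Since gcd(22646, 73051) = 1, back-substitute to write 1 as a combination:
1 = 19 − 6·3
1 = −6·725 + 229·19
1 = 229·2194 − 693·725
1 = −693·5113 + 1615·2194
1 = 1615·22646 − 7153·5113
1 = −7153·73051 + 23074·22646
So 22646·23074 ≡ 1 (mod 73051).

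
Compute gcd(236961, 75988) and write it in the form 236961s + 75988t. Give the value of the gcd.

1

Euclidean algorithm:
236961 = 3*75988 + 8997
75988 = 8*8997 + 4012
8997 = 2*4012 + 973
4012 = 4*973 + 120
973 = 8*120 + 13
120 = 9*13 + 3
13 = 4*3 + 1
3 = 3*1 + 0
gcd(236961, 75988) = 1.
Back-substituting:
1 = 13 − 4·3
1 = −4·120 + 37·13
1 = 37·973 − 300·120
1 = −300·4012 + 1237·973
1 = 1237·8997 − 2774·4012
1 = −2774·75988 + 23429·8997
1 = 23429·236961 − 73061·75988
So 1 = (23429)·236961 + (-73061)·75988.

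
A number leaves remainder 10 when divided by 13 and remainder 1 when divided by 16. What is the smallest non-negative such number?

49

Write x = 10 + 13·k. Then 13·k ≡ 1 − 10 ≡ 7 (mod 16).
Need 13⁻¹ mod 16. Extended Euclid on (16, 13):
16 = 1·13 + 3
13 = 4·3 + 1
3 = 3·1 + 0
Back-substitute:
1 = 13 − 4·3
1 = −4·16 + 5·13
13⁻¹ ≡ 5 (mod 16), so k ≡ 5·7 ≡ 3 (mod 16).
x = 10 + 13·3 = 49.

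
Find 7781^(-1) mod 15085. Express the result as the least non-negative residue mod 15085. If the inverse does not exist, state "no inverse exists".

Apply the Euclidean algorithm to 15085 and 7781:
15085 = 1×7781 + 7304
7781 = 1×7304 + 477
7304 = 15×477 + 149
477 = 3×149 + 30
149 = 4×30 + 29
30 = 1×29 + 1
29 = 29×1 + 0
Since gcd(7781, 15085) = 1, back-substitute to write 1 as a combination:
1 = 30 − 29
1 = −149 + 5·30
1 = 5·477 − 16·149
1 = −16·7304 + 245·477
1 = 245·7781 − 261·7304
1 = −261·15085 + 506·7781
So 7781·506 ≡ 1 (mod 15085).

506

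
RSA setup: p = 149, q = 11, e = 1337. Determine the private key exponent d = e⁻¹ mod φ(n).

φ(n) = (p−1)(q−1) = 148·10 = 1480.
Need d with 1337·d ≡ 1 (mod 1480). Apply the extended Euclidean algorithm:
1480 = 1·1337 + 143
1337 = 9·143 + 50
143 = 2·50 + 43
50 = 1·43 + 7
43 = 6·7 + 1
7 = 7·1 + 0
Back-substitute:
1 = 43 − 6·7
1 = −6·50 + 7·43
1 = 7·143 − 20·50
1 = −20·1337 + 187·143
1 = 187·1480 − 207·1337
So 1337·(-207) ≡ 1 (mod 1480), hence d ≡ -207 ≡ 1273 (mod 1480).

1273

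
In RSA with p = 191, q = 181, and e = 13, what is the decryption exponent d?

23677

φ(n) = (p−1)(q−1) = 190·180 = 34200.
Need d with 13·d ≡ 1 (mod 34200). Apply the extended Euclidean algorithm:
34200 = 2630*13 + 10
13 = 1*10 + 3
10 = 3*3 + 1
3 = 3*1 + 0
Back-substitute:
1 = 10 − 3·3
1 = −3·13 + 4·10
1 = 4·34200 − 10523·13
So 13·(-10523) ≡ 1 (mod 34200), hence d ≡ -10523 ≡ 23677 (mod 34200).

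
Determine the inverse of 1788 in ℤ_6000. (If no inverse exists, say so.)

Euclidean algorithm on 6000, 1788:
6000 = 3·1788 + 636
1788 = 2·636 + 516
636 = 1·516 + 120
516 = 4·120 + 36
120 = 3·36 + 12
36 = 3·12 + 0
The gcd is 12, not 1, hence no inverse exists.

no inverse exists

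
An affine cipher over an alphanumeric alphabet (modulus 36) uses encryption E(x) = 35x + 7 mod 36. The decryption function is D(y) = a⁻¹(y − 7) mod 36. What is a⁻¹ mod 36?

35

Apply the Euclidean algorithm to 36 and 35:
36 = 1*35 + 1
35 = 35*1 + 0
The gcd is 1. Working backward:
1 = 36 − 35
So 35·(-1) ≡ 1 (mod 36), and -1 ≡ 35 (mod 36).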